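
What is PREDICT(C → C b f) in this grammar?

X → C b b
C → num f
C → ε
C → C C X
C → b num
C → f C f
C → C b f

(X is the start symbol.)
{ 'b', 'f', 'num' }

PREDICT(C → C b f) = (FIRST(RHS) \ {ε}) ∪ (FOLLOW(C) if ε ∈ FIRST(RHS), i.e. RHS ⇒* ε)
FIRST(C) = { 'b', 'f', 'num', ε }
FIRST(C b f) = { 'b', 'f', 'num' }
ε ∉ FIRST(C b f), so FOLLOW(C) is not added.
PREDICT(C → C b f) = { 'b', 'f', 'num' }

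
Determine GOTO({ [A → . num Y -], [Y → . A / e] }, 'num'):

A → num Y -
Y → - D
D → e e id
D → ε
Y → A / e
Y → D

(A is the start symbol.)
{ [A → . num Y -], [A → num . Y -], [D → . e e id], [D → .], [Y → . - D], [Y → . A / e], [Y → . D] }

GOTO(I, 'num') = CLOSURE({ [A → αX.β] : [A → α.Xβ] ∈ I, X = 'num' })

Items with dot before 'num', with the dot advanced:
  [A → . num Y -] → [A → num . Y -]
Closure of the advanced items:
  [A → num . Y -] has the dot before Y: add [Y → . - D], [Y → . A / e], [Y → . D]
  [Y → . A / e] has the dot before A: add [A → . num Y -]
  [Y → . D] has the dot before D: add [D → . e e id], [D → .]

GOTO = { [A → . num Y -], [A → num . Y -], [D → . e e id], [D → .], [Y → . - D], [Y → . A / e], [Y → . D] }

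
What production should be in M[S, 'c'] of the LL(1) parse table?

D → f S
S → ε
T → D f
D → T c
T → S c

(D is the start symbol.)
S → ε

To find M[S, 'c'], we find productions for S where 'c' is in the predict set (PREDICT(N → α) = (FIRST(α) \ {ε}) ∪ (FOLLOW(N) if α ⇒* ε)).

Relevant sets:
  FOLLOW(S) = { $, 'c', 'f' }

S → ε: PREDICT = { $, 'c', 'f' }
  'c' is in predict set, so this production goes in M[S, 'c']

M[S, 'c'] = S → ε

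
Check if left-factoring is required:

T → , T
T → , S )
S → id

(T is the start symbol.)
Left-factoring is needed when two productions for the same non-terminal
share a common prefix on the right-hand side.

Productions for T:
  T → , T
  T → , S )

Found common prefix ',' in productions for T

Answer: Yes, T has productions with common prefix ','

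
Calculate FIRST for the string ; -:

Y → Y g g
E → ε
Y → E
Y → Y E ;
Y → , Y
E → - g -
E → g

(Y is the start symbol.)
{ ';' }

To compute FIRST(; -), process the symbols left to right:
Symbol ; is a terminal. Add ';' and stop.
FIRST(; -) = { ';' }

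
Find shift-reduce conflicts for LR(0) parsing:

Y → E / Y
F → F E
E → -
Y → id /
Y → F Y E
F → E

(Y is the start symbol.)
Yes — I2: [F → E .] vs [Y → E . / Y]; I7: [F → E .] vs [Y → E . / Y]

Augment with Y' → Y and build the canonical LR(0) collection (I0 = CLOSURE({[Y' → . Y]}), then GOTO on every symbol after a dot until no new states appear). It has 12 states:
  I0: { [E → . -], [F → . E], [F → . F E], [Y → . E / Y], [Y → . F Y E], [Y → . id /], [Y' → . Y] }  — shift
  I1: { [E → - .] }  — reduce
  I2: { [F → E .], [Y → E . / Y] }  — shift, reduce
  I3: { [E → . -], [F → . E], [F → . F E], [F → F . E], [Y → . E / Y], [Y → . F Y E], [Y → . id /], [Y → F . Y E] }  — shift
  I4: { [Y' → Y .] }  — accept
  I5: { [Y → id . /] }  — shift
  I6: { [Y → id / .] }  — reduce
  I7: { [F → E .], [F → F E .], [Y → E . / Y] }  — shift, 2 reduces
  I8: { [E → . -], [Y → F Y . E] }  — shift
  I9: { [Y → F Y E .] }  — reduce
  I10: { [E → . -], [F → . E], [F → . F E], [Y → . E / Y], [Y → . F Y E], [Y → . id /], [Y → E / . Y] }  — shift
  I11: { [Y → E / Y .] }  — reduce

I2 contains reduce item [F → E .] and shift item [Y → E . / Y] — shift-reduce conflict.
I7 contains reduce items [F → E .], [F → F E .] and shift item [Y → E . / Y] — shift-reduce conflict.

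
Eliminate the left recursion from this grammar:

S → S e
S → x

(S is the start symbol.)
S is directly left-recursive. The standard transformation for
  A → A α₁ | ... | A α_m | β₁ | ... | β_n
is
  A  → β₁ A' | ... | β_n A'
  A' → α₁ A' | ... | α_m A' | ε

S → x becomes S → x S'
S → S e becomes S' → e S'
Add S' → ε

Resulting grammar:
S → x S'
S' → e S'
S' → ε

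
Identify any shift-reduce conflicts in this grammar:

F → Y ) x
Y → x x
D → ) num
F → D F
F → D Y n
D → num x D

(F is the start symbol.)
Augment with F' → F and build the canonical LR(0) collection (I0 = CLOSURE({[F' → . F]}), then GOTO on every symbol after a dot until no new states appear). It has 16 states:
  I0: { [D → . ) num], [D → . num x D], [F → . D F], [F → . D Y n], [F → . Y ) x], [F' → . F], [Y → . x x] }  — shift
  I1: { [D → ) . num] }  — shift
  I2: { [D → . ) num], [D → . num x D], [F → . D F], [F → . D Y n], [F → . Y ) x], [F → D . F], [F → D . Y n], [Y → . x x] }  — shift
  I3: { [F' → F .] }  — accept
  I4: { [F → Y . ) x] }  — shift
  I5: { [D → num . x D] }  — shift
  I6: { [Y → x . x] }  — shift
  I7: { [Y → x x .] }  — reduce
  I8: { [D → . ) num], [D → . num x D], [D → num x . D] }  — shift
  I9: { [D → num x D .] }  — reduce
  I10: { [F → Y ) . x] }  — shift
  I11: { [F → Y ) x .] }  — reduce
  I12: { [F → D F .] }  — reduce
  I13: { [F → D Y . n], [F → Y . ) x] }  — shift
  I14: { [F → D Y n .] }  — reduce
  I15: { [D → ) num .] }  — reduce

No state contains both a complete item and a shift item.

Answer: No shift-reduce conflicts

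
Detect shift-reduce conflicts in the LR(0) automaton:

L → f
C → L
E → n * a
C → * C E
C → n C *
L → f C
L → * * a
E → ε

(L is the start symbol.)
Yes — I3: [L → f .] vs [C → . * C E]; I11: [E → .] vs [E → . n * a]

Augment with L' → L and build the canonical LR(0) collection (I0 = CLOSURE({[L' → . L]}), then GOTO on every symbol after a dot until no new states appear). It has 18 states:
  I0: { [L → . * * a], [L → . f C], [L → . f], [L' → . L] }  — shift
  I1: { [L → * . * a] }  — shift
  I2: { [L' → L .] }  — accept
  I3: { [C → . * C E], [C → . L], [C → . n C *], [L → . * * a], [L → . f C], [L → . f], [L → f . C], [L → f .] }  — shift, reduce
  I4: { [C → * . C E], [C → . * C E], [C → . L], [C → . n C *], [L → * . * a], [L → . * * a], [L → . f C], [L → . f] }  — shift
  I5: { [L → f C .] }  — reduce
  I6: { [C → L .] }  — reduce
  I7: { [C → . * C E], [C → . L], [C → . n C *], [C → n . C *], [L → . * * a], [L → . f C], [L → . f] }  — shift
  I8: { [C → n C . *] }  — shift
  I9: { [C → n C * .] }  — reduce
  I10: { [C → * . C E], [C → . * C E], [C → . L], [C → . n C *], [L → * * . a], [L → * . * a], [L → . * * a], [L → . f C], [L → . f] }  — shift
  I11: { [C → * C . E], [E → . n * a], [E → .] }  — shift, reduce
  I12: { [C → * C E .] }  — reduce
  I13: { [E → n . * a] }  — shift
  I14: { [E → n * . a] }  — shift
  I15: { [E → n * a .] }  — reduce
  I16: { [L → * * a .] }  — reduce
  I17: { [L → * * . a] }  — shift

I3 contains reduce item [L → f .] and shift items [C → . * C E], [C → . n C *], [L → . * * a], [L → . f], [L → . f C] — shift-reduce conflict.
I11 contains reduce item [E → .] and shift item [E → . n * a] — shift-reduce conflict.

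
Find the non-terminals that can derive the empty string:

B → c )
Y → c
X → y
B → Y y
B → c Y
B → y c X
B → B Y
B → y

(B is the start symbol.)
A non-terminal is nullable if it can derive ε (the empty string): either it has an ε-production, or it has a production whose right-hand side consists entirely of nullable non-terminals.

There are no ε-productions, so no non-terminal can derive ε.
No non-terminals are nullable.

Answer: None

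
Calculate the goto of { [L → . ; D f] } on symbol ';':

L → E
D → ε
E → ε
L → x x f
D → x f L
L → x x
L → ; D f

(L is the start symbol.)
GOTO(I, ';') = CLOSURE({ [A → αX.β] : [A → α.Xβ] ∈ I, X = ';' })

Items with dot before ';', with the dot advanced:
  [L → . ; D f] → [L → ; . D f]
Closure of the advanced items:
  [L → ; . D f] has the dot before D: add [D → .], [D → . x f L]

GOTO = { [D → . x f L], [D → .], [L → ; . D f] }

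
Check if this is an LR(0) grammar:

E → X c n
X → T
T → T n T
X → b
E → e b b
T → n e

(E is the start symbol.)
Augment with E' → E and build the canonical LR(0) collection (I0 = CLOSURE({[E' → . E]}), then GOTO on every symbol after a dot until no new states appear). It has 14 states:
  I0: { [E → . X c n], [E → . e b b], [E' → . E], [T → . T n T], [T → . n e], [X → . T], [X → . b] }  — shift
  I1: { [E' → E .] }  — accept
  I2: { [T → T . n T], [X → T .] }  — shift, reduce
  I3: { [E → X . c n] }  — shift
  I4: { [X → b .] }  — reduce
  I5: { [E → e . b b] }  — shift
  I6: { [T → n . e] }  — shift
  I7: { [T → n e .] }  — reduce
  I8: { [E → e b . b] }  — shift
  I9: { [E → e b b .] }  — reduce
  I10: { [E → X c . n] }  — shift
  I11: { [E → X c n .] }  — reduce
  I12: { [T → . T n T], [T → . n e], [T → T n . T] }  — shift
  I13: { [T → T . n T], [T → T n T .] }  — shift, reduce

Conflict in state I2:
  Shift-reduce conflict between [X → T .] and [T → T . n T]
So the grammar is NOT LR(0).

Answer: No. Shift-reduce conflict between [X → T .] and [T → T . n T]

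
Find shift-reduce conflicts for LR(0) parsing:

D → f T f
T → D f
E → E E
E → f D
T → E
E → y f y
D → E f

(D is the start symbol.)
Yes — I7: [E → f D .] vs [T → D . f]; I8: [T → E .] vs [D → E . f]; I11: [E → E E .] vs [E → . f D]; I12: [D → E f .] vs [D → . f T f]

A shift-reduce conflict occurs when an LR(0) state has both:
  - a complete (reduce) item [A → α .] (dot at the end), and
  - a shift item [B → β . c γ] (dot before a terminal).

Augment with D' → D and build the canonical LR(0) collection (I0 = CLOSURE({[D' → . D]}), then GOTO on every symbol after a dot until no new states appear). It has 16 states:
  I0: { [D → . E f], [D → . f T f], [D' → . D], [E → . E E], [E → . f D], [E → . y f y] }  — shift
  I1: { [D' → D .] }  — accept
  I2: { [D → E . f], [E → . E E], [E → . f D], [E → . y f y], [E → E . E] }  — shift
  I3: { [D → . E f], [D → . f T f], [D → f . T f], [E → . E E], [E → . f D], [E → . y f y], [E → f . D], [T → . D f], [T → . E] }  — shift
  I4: { [E → y . f y] }  — shift
  I5: { [E → y f . y] }  — shift
  I6: { [E → y f y .] }  — reduce
  I7: { [E → f D .], [T → D . f] }  — shift, reduce
  I8: { [D → E . f], [E → . E E], [E → . f D], [E → . y f y], [E → E . E], [T → E .] }  — shift, reduce
  I9: { [D → f T . f] }  — shift
  I10: { [D → f T f .] }  — reduce
  I11: { [E → . E E], [E → . f D], [E → . y f y], [E → E . E], [E → E E .] }  — shift, reduce
  I12: { [D → . E f], [D → . f T f], [D → E f .], [E → . E E], [E → . f D], [E → . y f y], [E → f . D] }  — shift, reduce
  I13: { [E → f D .] }  — reduce
  I14: { [D → . E f], [D → . f T f], [E → . E E], [E → . f D], [E → . y f y], [E → f . D] }  — shift
  I15: { [T → D f .] }  — reduce

I7 contains reduce item [E → f D .] and shift item [T → D . f] — shift-reduce conflict.
I8 contains reduce item [T → E .] and shift items [D → E . f], [E → . f D], [E → . y f y] — shift-reduce conflict.
I11 contains reduce item [E → E E .] and shift items [E → . f D], [E → . y f y] — shift-reduce conflict.
I12 contains reduce item [D → E f .] and shift items [D → . f T f], [E → . f D], [E → . y f y] — shift-reduce conflict.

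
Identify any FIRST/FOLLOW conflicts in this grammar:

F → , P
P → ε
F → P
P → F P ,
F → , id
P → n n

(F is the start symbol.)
Yes. F → ',' P with FOLLOW(F) on { ',' }; F → ',' id with FOLLOW(F) on { ',' }; P → F P ',' with FOLLOW(P) on { ',', 'n' }; P → n n with FOLLOW(P) on { 'n' }

A FIRST/FOLLOW conflict occurs when a non-terminal N has a nullable alternative N → β (β ⇒* ε) and another alternative N → α with FIRST(α) ∩ FOLLOW(N) ≠ ∅: on such a lookahead the parser cannot decide between expanding α and letting N vanish via β.

Nullable non-terminals: F, P.
FIRST sets used below: FIRST(P) = { ',', 'n', ε }, FIRST(F) = { ',', 'n', ε }

F: nullable alternative(s) F → P; FOLLOW(F) = { $, ',', 'n' }
  F → , P: FIRST \ {ε} = { ',' } — overlaps FOLLOW(F) on { ',' }: CONFLICT
  F → P: FIRST \ {ε} = { ',', 'n' } — this is the only nullable alternative, skip
  F → , id: FIRST \ {ε} = { ',' } — overlaps FOLLOW(F) on { ',' }: CONFLICT

P: nullable alternative(s) P → ε; FOLLOW(P) = { $, ',', 'n' }
  P → ε: FIRST \ {ε} = { } — this is the only nullable alternative, skip
  P → F P ,: FIRST \ {ε} = { ',', 'n' } — overlaps FOLLOW(P) on { ',', 'n' }: CONFLICT
  P → n n: FIRST \ {ε} = { 'n' } — overlaps FOLLOW(P) on { 'n' }: CONFLICT

So the grammar has 4 FIRST/FOLLOW conflicts (marked CONFLICT above).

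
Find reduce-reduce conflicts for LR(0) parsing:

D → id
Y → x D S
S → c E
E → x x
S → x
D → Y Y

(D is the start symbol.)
No reduce-reduce conflicts

Augment with D' → D and build the canonical LR(0) collection (I0 = CLOSURE({[D' → . D]}), then GOTO on every symbol after a dot until no new states appear). It has 13 states:
  I0: { [D → . Y Y], [D → . id], [D' → . D], [Y → . x D S] }  — shift
  I1: { [D' → D .] }  — accept
  I2: { [D → Y . Y], [Y → . x D S] }  — shift
  I3: { [D → id .] }  — reduce
  I4: { [D → . Y Y], [D → . id], [Y → . x D S], [Y → x . D S] }  — shift
  I5: { [S → . c E], [S → . x], [Y → x D . S] }  — shift
  I6: { [Y → x D S .] }  — reduce
  I7: { [E → . x x], [S → c . E] }  — shift
  I8: { [S → x .] }  — reduce
  I9: { [S → c E .] }  — reduce
  I10: { [E → x . x] }  — shift
  I11: { [E → x x .] }  — reduce
  I12: { [D → Y Y .] }  — reduce

No state contains more than one complete item.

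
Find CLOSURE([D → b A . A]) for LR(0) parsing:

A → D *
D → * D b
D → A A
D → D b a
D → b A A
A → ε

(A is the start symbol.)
{ [A → . D *], [A → .], [D → . * D b], [D → . A A], [D → . D b a], [D → . b A A], [D → b A . A] }

To compute CLOSURE, for each item [A → α.Bβ] where B is a non-terminal, add [B → .γ] for all productions B → γ; repeat for the newly added items until nothing changes.

Start with: [D → b A . A]
  [D → b A . A] has the dot before A: add [A → . D *], [A → .]
  [A → . D *] has the dot before D: add [D → . * D b], [D → . A A], [D → . D b a], [D → . b A A]
No further items can be added.

CLOSURE = { [A → . D *], [A → .], [D → . * D b], [D → . A A], [D → . D b a], [D → . b A A], [D → b A . A] }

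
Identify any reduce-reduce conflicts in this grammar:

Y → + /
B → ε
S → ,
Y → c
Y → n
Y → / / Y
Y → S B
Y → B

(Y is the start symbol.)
A reduce-reduce conflict occurs when an LR(0) state has two complete items [A → α .] and [B → β .] — both call for a reduction, and with no lookahead the parser cannot choose between them.

Augment with Y' → Y and build the canonical LR(0) collection (I0 = CLOSURE({[Y' → . Y]}), then GOTO on every symbol after a dot until no new states appear). It has 13 states:
  I0: { [B → .], [S → . ,], [Y → . + /], [Y → . / / Y], [Y → . B], [Y → . S B], [Y → . c], [Y → . n], [Y' → . Y] }  — shift, reduce
  I1: { [Y → + . /] }  — shift
  I2: { [S → , .] }  — reduce
  I3: { [Y → / . / Y] }  — shift
  I4: { [Y → B .] }  — reduce
  I5: { [B → .], [Y → S . B] }  — reduce
  I6: { [Y' → Y .] }  — accept
  I7: { [Y → c .] }  — reduce
  I8: { [Y → n .] }  — reduce
  I9: { [Y → S B .] }  — reduce
  I10: { [B → .], [S → . ,], [Y → . + /], [Y → . / / Y], [Y → . B], [Y → . S B], [Y → . c], [Y → . n], [Y → / / . Y] }  — shift, reduce
  I11: { [Y → / / Y .] }  — reduce
  I12: { [Y → + / .] }  — reduce

No state contains more than one complete item.

Answer: No reduce-reduce conflicts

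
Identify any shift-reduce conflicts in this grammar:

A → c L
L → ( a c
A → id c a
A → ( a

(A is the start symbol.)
No shift-reduce conflicts

A shift-reduce conflict occurs when an LR(0) state has both:
  - a complete (reduce) item [A → α .] (dot at the end), and
  - a shift item [B → β . c γ] (dot before a terminal).

Augment with A' → A and build the canonical LR(0) collection (I0 = CLOSURE({[A' → . A]}), then GOTO on every symbol after a dot until no new states appear). It has 12 states:
  I0: { [A → . ( a], [A → . c L], [A → . id c a], [A' → . A] }  — shift
  I1: { [A → ( . a] }  — shift
  I2: { [A' → A .] }  — accept
  I3: { [A → c . L], [L → . ( a c] }  — shift
  I4: { [A → id . c a] }  — shift
  I5: { [A → id c . a] }  — shift
  I6: { [A → id c a .] }  — reduce
  I7: { [L → ( . a c] }  — shift
  I8: { [A → c L .] }  — reduce
  I9: { [L → ( a . c] }  — shift
  I10: { [L → ( a c .] }  — reduce
  I11: { [A → ( a .] }  — reduce

No state contains both a complete item and a shift item.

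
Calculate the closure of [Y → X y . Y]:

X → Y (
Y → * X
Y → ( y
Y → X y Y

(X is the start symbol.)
To compute CLOSURE, for each item [A → α.Bβ] where B is a non-terminal, add [B → .γ] for all productions B → γ; repeat for the newly added items until nothing changes.

Start with: [Y → X y . Y]
  [Y → X y . Y] has the dot before Y: add [Y → . * X], [Y → . ( y], [Y → . X y Y]
  [Y → . X y Y] has the dot before X: add [X → . Y (]
No further items can be added.

CLOSURE = { [X → . Y (], [Y → . ( y], [Y → . * X], [Y → . X y Y], [Y → X y . Y] }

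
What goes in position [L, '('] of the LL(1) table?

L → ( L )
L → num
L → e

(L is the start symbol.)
L → ( L )

To find M[L, '('], we find productions for L where '(' is in the predict set (PREDICT(N → α) = (FIRST(α) \ {ε}) ∪ (FOLLOW(N) if α ⇒* ε)).

L → ( L ): PREDICT = { '(' }
  '(' is in predict set, so this production goes in M[L, '(']
L → num: PREDICT = { 'num' }
L → e: PREDICT = { 'e' }

M[L, '('] = L → ( L )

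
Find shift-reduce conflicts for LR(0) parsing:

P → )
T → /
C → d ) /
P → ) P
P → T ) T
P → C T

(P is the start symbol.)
Yes — I1: [P → ) .] vs [C → . d ) /]

Augment with P' → P and build the canonical LR(0) collection (I0 = CLOSURE({[P' → . P]}), then GOTO on every symbol after a dot until no new states appear). It has 13 states:
  I0: { [C → . d ) /], [P → . ) P], [P → . )], [P → . C T], [P → . T ) T], [P' → . P], [T → . /] }  — shift
  I1: { [C → . d ) /], [P → ) . P], [P → ) .], [P → . ) P], [P → . )], [P → . C T], [P → . T ) T], [T → . /] }  — shift, reduce
  I2: { [T → / .] }  — reduce
  I3: { [P → C . T], [T → . /] }  — shift
  I4: { [P' → P .] }  — accept
  I5: { [P → T . ) T] }  — shift
  I6: { [C → d . ) /] }  — shift
  I7: { [C → d ) . /] }  — shift
  I8: { [C → d ) / .] }  — reduce
  I9: { [P → T ) . T], [T → . /] }  — shift
  I10: { [P → T ) T .] }  — reduce
  I11: { [P → C T .] }  — reduce
  I12: { [P → ) P .] }  — reduce

I1 contains reduce item [P → ) .] and shift items [C → . d ) /], [P → . )], [P → . ) P], [T → . /] — shift-reduce conflict.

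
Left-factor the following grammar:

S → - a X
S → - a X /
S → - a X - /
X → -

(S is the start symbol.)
S → - a X S'
S' → ε
S' → /
S' → - /
X → -

Left-factoring transforms A → αβ₁ | αβ₂ into A → αA' and A' → β₁ | β₂
(α is the longest common prefix among the alternatives). Repeat until
no nonterminal has two alternatives with a common prefix.

Round 1: S has alternatives sharing prefix '- a X'. Introduce S': S → - a X S'
  Add: S' → ε
  Add: S' → /
  Add: S' → - /

No remaining common prefixes — done.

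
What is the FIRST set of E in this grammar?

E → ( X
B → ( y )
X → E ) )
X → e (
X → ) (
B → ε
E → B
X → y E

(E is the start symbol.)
To compute FIRST(E), examine every production with E on the left-hand side, reading each right-hand side left to right until a non-nullable symbol is reached.

FIRST sets of the other non-terminals involved (by the same procedure, iterated to a fixed point):
  FIRST(B) = { '(', ε }

From E → ( X:
  - '(' is a terminal: add '(' and stop
From E → B:
  - B is a non-terminal: add FIRST(B) \ {ε} = { '(' }
    B is nullable and nothing follows, so the whole right-hand side can vanish: ε ∈ FIRST(E)

Collecting: FIRST(E) = { '(', ε }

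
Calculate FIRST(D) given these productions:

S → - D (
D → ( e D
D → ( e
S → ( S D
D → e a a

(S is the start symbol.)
{ '(', 'e' }

To compute FIRST(D), examine every production with D on the left-hand side, reading each right-hand side left to right until a non-nullable symbol is reached.

From D → ( e D:
  - '(' is a terminal: add '(' and stop
From D → ( e:
  - '(' is a terminal: add '(' and stop
From D → e a a:
  - e is a terminal: add 'e' and stop

Collecting: FIRST(D) = { '(', 'e' }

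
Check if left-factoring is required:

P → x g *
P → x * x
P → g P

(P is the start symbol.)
Left-factoring is needed when two productions for the same non-terminal
share a common prefix on the right-hand side.

Productions for P:
  P → x g *
  P → x * x
  P → g P

Found common prefix 'x' in productions for P

Answer: Yes, P has productions with common prefix 'x'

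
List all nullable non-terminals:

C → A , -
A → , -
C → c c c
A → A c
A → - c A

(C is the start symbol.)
A non-terminal is nullable if it can derive ε (the empty string): either it has an ε-production, or it has a production whose right-hand side consists entirely of nullable non-terminals.

There are no ε-productions, so no non-terminal can derive ε.
No non-terminals are nullable.

Answer: None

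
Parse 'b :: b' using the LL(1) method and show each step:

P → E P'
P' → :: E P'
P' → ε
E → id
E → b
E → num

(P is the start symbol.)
LL(1) parsing maintains a stack (initially the start symbol over $) and the input. At each step: if the stack top is a terminal, match it against the current input token; if it is a non-terminal N, replace it with the RHS of M[N, lookahead] (the unique production whose predict set contains the lookahead).

Stack is shown with the top on the left.

Stack      Input     Action
---------------------------
P $        b :: b $  output P → E P'
E P' $     b :: b $  output E → b
b P' $     b :: b $  match 'b'
P' $       :: b $    output P' → :: E P'
:: E P' $  :: b $    match '::'
E P' $     b $       output E → b
b P' $     b $       match 'b'
P' $       $         output P' → ε
$          $         accept

The string is accepted.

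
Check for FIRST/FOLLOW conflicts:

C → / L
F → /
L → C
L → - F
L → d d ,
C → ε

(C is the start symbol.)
A FIRST/FOLLOW conflict occurs when a non-terminal N has a nullable alternative N → β (β ⇒* ε) and another alternative N → α with FIRST(α) ∩ FOLLOW(N) ≠ ∅: on such a lookahead the parser cannot decide between expanding α and letting N vanish via β.

Nullable non-terminals: C, L.
FIRST sets used below: FIRST(C) = { '/', ε }

C: nullable alternative(s) C → ε; FOLLOW(C) = { $ }
  C → / L: FIRST \ {ε} = { '/' } — disjoint from FOLLOW(C)
  C → ε: FIRST \ {ε} = { } — this is the only nullable alternative, skip

L: nullable alternative(s) L → C; FOLLOW(L) = { $ }
  L → C: FIRST \ {ε} = { '/' } — this is the only nullable alternative, skip
  L → - F: FIRST \ {ε} = { '-' } — disjoint from FOLLOW(L)
  L → d d ,: FIRST \ {ε} = { 'd' } — disjoint from FOLLOW(L)

F has no nullable alternative, so no FIRST/FOLLOW check is needed there.

No FIRST/FOLLOW conflicts found.

Answer: No FIRST/FOLLOW conflicts.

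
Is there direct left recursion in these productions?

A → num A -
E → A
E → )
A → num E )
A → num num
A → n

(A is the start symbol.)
Direct left recursion occurs when N → N α for some non-terminal N (the right-hand side begins with the left-hand side itself).

A → num A -: starts with num
E → A: starts with A
E → ): starts with ')'
A → num E ): starts with num
A → num num: starts with num
A → n: starts with n

No direct left recursion found.

Answer: No direct left recursion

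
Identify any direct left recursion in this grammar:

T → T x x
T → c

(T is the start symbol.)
Yes, T is left-recursive

Direct left recursion occurs when N → N α for some non-terminal N (the right-hand side begins with the left-hand side itself).

T → T x x: LEFT RECURSIVE (starts with T)
T → c: starts with c

The grammar has direct left recursion on: T.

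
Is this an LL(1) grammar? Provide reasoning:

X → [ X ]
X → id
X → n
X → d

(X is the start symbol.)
Yes, the grammar is LL(1).

For X:
  PREDICT(X → '[' X ']') = { '[' }
  PREDICT(X → id) = { 'id' }
  PREDICT(X → n) = { 'n' }
  PREDICT(X → d) = { 'd' }

All predict sets are disjoint. The grammar IS LL(1).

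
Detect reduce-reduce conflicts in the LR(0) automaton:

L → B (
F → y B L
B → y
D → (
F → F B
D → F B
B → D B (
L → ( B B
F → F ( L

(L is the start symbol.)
Yes — I11: [D → F B .] vs [F → F B .]

Augment with L' → L and build the canonical LR(0) collection (I0 = CLOSURE({[L' → . L]}), then GOTO on every symbol after a dot until no new states appear). It has 18 states:
  I0: { [B → . D B (], [B → . y], [D → . (], [D → . F B], [F → . F ( L], [F → . F B], [F → . y B L], [L → . ( B B], [L → . B (], [L' → . L] }  — shift
  I1: { [B → . D B (], [B → . y], [D → ( .], [D → . (], [D → . F B], [F → . F ( L], [F → . F B], [F → . y B L], [L → ( . B B] }  — shift, reduce
  I2: { [L → B . (] }  — shift
  I3: { [B → . D B (], [B → . y], [B → D . B (], [D → . (], [D → . F B], [F → . F ( L], [F → . F B], [F → . y B L] }  — shift
  I4: { [B → . D B (], [B → . y], [D → . (], [D → . F B], [D → F . B], [F → . F ( L], [F → . F B], [F → . y B L], [F → F . ( L], [F → F . B] }  — shift
  I5: { [L' → L .] }  — accept
  I6: { [B → . D B (], [B → . y], [B → y .], [D → . (], [D → . F B], [F → . F ( L], [F → . F B], [F → . y B L], [F → y . B L] }  — shift, reduce
  I7: { [D → ( .] }  — reduce
  I8: { [B → . D B (], [B → . y], [D → . (], [D → . F B], [F → . F ( L], [F → . F B], [F → . y B L], [F → y B . L], [L → . ( B B], [L → . B (] }  — shift
  I9: { [F → y B L .] }  — reduce
  I10: { [B → . D B (], [B → . y], [D → ( .], [D → . (], [D → . F B], [F → . F ( L], [F → . F B], [F → . y B L], [F → F ( . L], [L → . ( B B], [L → . B (] }  — shift, reduce
  I11: { [D → F B .], [F → F B .] }  — 2 reduces
  I12: { [F → F ( L .] }  — reduce
  I13: { [B → D B . (] }  — shift
  I14: { [B → D B ( .] }  — reduce
  I15: { [L → B ( .] }  — reduce
  I16: { [B → . D B (], [B → . y], [D → . (], [D → . F B], [F → . F ( L], [F → . F B], [F → . y B L], [L → ( B . B] }  — shift
  I17: { [L → ( B B .] }  — reduce

I11 contains complete items [D → F B .], [F → F B .] — reduce-reduce conflict.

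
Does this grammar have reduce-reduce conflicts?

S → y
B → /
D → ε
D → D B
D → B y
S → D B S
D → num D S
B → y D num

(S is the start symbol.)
Yes — I6: [D → .] vs [S → y .]; I15: [D → .] vs [D → D B .]

A reduce-reduce conflict occurs when an LR(0) state has two complete items [A → α .] and [B → β .] — both call for a reduction, and with no lookahead the parser cannot choose between them.

Augment with S' → S and build the canonical LR(0) collection (I0 = CLOSURE({[S' → . S]}), then GOTO on every symbol after a dot until no new states appear). It has 17 states:
  I0: { [B → . /], [B → . y D num], [D → . B y], [D → . D B], [D → . num D S], [D → .], [S → . D B S], [S → . y], [S' → . S] }  — shift, reduce
  I1: { [B → / .] }  — reduce
  I2: { [D → B . y] }  — shift
  I3: { [B → . /], [B → . y D num], [D → D . B], [S → D . B S] }  — shift
  I4: { [S' → S .] }  — accept
  I5: { [B → . /], [B → . y D num], [D → . B y], [D → . D B], [D → . num D S], [D → .], [D → num . D S] }  — shift, reduce
  I6: { [B → . /], [B → . y D num], [B → y . D num], [D → . B y], [D → . D B], [D → . num D S], [D → .], [S → y .] }  — shift, 2 reduces
  I7: { [B → . /], [B → . y D num], [B → y D . num], [D → D . B] }  — shift
  I8: { [B → . /], [B → . y D num], [B → y . D num], [D → . B y], [D → . D B], [D → . num D S], [D → .] }  — shift, reduce
  I9: { [D → D B .] }  — reduce
  I10: { [B → y D num .] }  — reduce
  I11: { [B → . /], [B → . y D num], [D → . B y], [D → . D B], [D → . num D S], [D → .], [D → D . B], [D → num D . S], [S → . D B S], [S → . y] }  — shift, reduce
  I12: { [D → B . y], [D → D B .] }  — shift, reduce
  I13: { [D → num D S .] }  — reduce
  I14: { [D → B y .] }  — reduce
  I15: { [B → . /], [B → . y D num], [D → . B y], [D → . D B], [D → . num D S], [D → .], [D → D B .], [S → . D B S], [S → . y], [S → D B . S] }  — shift, 2 reduces
  I16: { [S → D B S .] }  — reduce

I6 contains complete items [D → .], [S → y .] — reduce-reduce conflict.
I15 contains complete items [D → .], [D → D B .] — reduce-reduce conflict.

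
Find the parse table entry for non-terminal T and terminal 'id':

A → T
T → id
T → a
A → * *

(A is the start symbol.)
T → id

To find M[T, 'id'], we find productions for T where 'id' is in the predict set (PREDICT(N → α) = (FIRST(α) \ {ε}) ∪ (FOLLOW(N) if α ⇒* ε)).

T → id: PREDICT = { 'id' }
  'id' is in predict set, so this production goes in M[T, 'id']
T → a: PREDICT = { 'a' }

M[T, 'id'] = T → id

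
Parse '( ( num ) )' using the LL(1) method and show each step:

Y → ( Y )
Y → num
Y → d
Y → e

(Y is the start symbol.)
Stack is shown with the top on the left.

Stack      Input          Action
--------------------------------
Y $        ( ( num ) ) $  output Y → ( Y )
( Y ) $    ( ( num ) ) $  match '('
Y ) $      ( num ) ) $    output Y → ( Y )
( Y ) ) $  ( num ) ) $    match '('
Y ) ) $    num ) ) $      output Y → num
num ) ) $  num ) ) $      match 'num'
) ) $      ) ) $          match ')'
) $        ) $            match ')'
$          $              accept

The string is accepted.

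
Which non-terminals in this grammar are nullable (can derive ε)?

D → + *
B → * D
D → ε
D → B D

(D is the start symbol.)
A non-terminal is nullable if it can derive ε (the empty string): either it has an ε-production, or it has a production whose right-hand side consists entirely of nullable non-terminals.

ε-productions: D → ε
So D is immediately nullable.
No further non-terminal can be added: every production for the remaining non-terminals contains a terminal or a non-nullable non-terminal.
Nullable = { 'D' }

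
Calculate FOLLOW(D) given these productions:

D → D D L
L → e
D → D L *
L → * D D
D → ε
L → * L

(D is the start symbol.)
{ $, '*', 'e' }

To compute FOLLOW(D), find every occurrence of D on a right-hand side N → α D β: add FIRST(β) \ {ε}, and if β is empty or nullable also add FOLLOW(N). Iterate to a fixed point.

D is the start symbol, so $ ∈ FOLLOW(D).
In D → D D L: D is followed by D L, add FIRST(D L) \ {ε} = { '*', 'e' }
In D → D D L: D is followed by L, add FIRST(L) \ {ε} = { '*', 'e' }
In D → D L *: D is followed by L '*', add FIRST(L '*') \ {ε} = { '*', 'e' }
In L → * D D: D is followed by D, add FIRST(D) \ {ε} = { '*', 'e' }
  D is nullable, so also add FOLLOW(L)
In L → * D D: D is at the end, add FOLLOW(L)

The FOLLOW sets referred to above (computed the same way, to a fixed point):
  FOLLOW(L) = { $, '*', 'e' }

Taking the union: FOLLOW(D) = { $, '*', 'e' }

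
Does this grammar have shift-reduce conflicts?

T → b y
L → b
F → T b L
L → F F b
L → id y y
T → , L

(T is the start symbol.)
Yes — I8: [L → b .] vs [T → b . y]

A shift-reduce conflict occurs when an LR(0) state has both:
  - a complete (reduce) item [A → α .] (dot at the end), and
  - a shift item [B → β . c γ] (dot before a terminal).

Augment with T' → T and build the canonical LR(0) collection (I0 = CLOSURE({[T' → . T]}), then GOTO on every symbol after a dot until no new states appear). It has 16 states:
  I0: { [T → . , L], [T → . b y], [T' → . T] }  — shift
  I1: { [F → . T b L], [L → . F F b], [L → . b], [L → . id y y], [T → , . L], [T → . , L], [T → . b y] }  — shift
  I2: { [T' → T .] }  — accept
  I3: { [T → b . y] }  — shift
  I4: { [T → b y .] }  — reduce
  I5: { [F → . T b L], [L → F . F b], [T → . , L], [T → . b y] }  — shift
  I6: { [T → , L .] }  — reduce
  I7: { [F → T . b L] }  — shift
  I8: { [L → b .], [T → b . y] }  — shift, reduce
  I9: { [L → id . y y] }  — shift
  I10: { [L → id y . y] }  — shift
  I11: { [L → id y y .] }  — reduce
  I12: { [F → . T b L], [F → T b . L], [L → . F F b], [L → . b], [L → . id y y], [T → . , L], [T → . b y] }  — shift
  I13: { [F → T b L .] }  — reduce
  I14: { [L → F F . b] }  — shift
  I15: { [L → F F b .] }  — reduce

I8 contains reduce item [L → b .] and shift item [T → b . y] — shift-reduce conflict.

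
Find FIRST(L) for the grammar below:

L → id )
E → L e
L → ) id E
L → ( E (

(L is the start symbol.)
{ '(', ')', 'id' }

To compute FIRST(L), examine every production with L on the left-hand side, reading each right-hand side left to right until a non-nullable symbol is reached.

From L → id ):
  - id is a terminal: add 'id' and stop
From L → ) id E:
  - ')' is a terminal: add ')' and stop
From L → ( E (:
  - '(' is a terminal: add '(' and stop

Collecting: FIRST(L) = { '(', ')', 'id' }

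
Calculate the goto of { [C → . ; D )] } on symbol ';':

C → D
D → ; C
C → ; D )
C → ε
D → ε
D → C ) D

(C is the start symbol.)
{ [C → . ; D )], [C → . D], [C → .], [C → ; . D )], [D → . ; C], [D → . C ) D], [D → .] }

GOTO(I, ';') = CLOSURE({ [A → αX.β] : [A → α.Xβ] ∈ I, X = ';' })

Items with dot before ';', with the dot advanced:
  [C → . ; D )] → [C → ; . D )]
Closure of the advanced items:
  [C → ; . D )] has the dot before D: add [D → . ; C], [D → .], [D → . C ) D]
  [D → . C ) D] has the dot before C: add [C → . D], [C → . ; D )], [C → .]

GOTO = { [C → . ; D )], [C → . D], [C → .], [C → ; . D )], [D → . ; C], [D → . C ) D], [D → .] }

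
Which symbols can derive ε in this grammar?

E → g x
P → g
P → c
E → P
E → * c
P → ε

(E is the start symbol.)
{ 'E', 'P' }

ε-productions: P → ε
So P is immediately nullable.
E → P: every symbol on the right is nullable, so E is nullable too.
Every non-terminal is now nullable.
Nullable = { 'E', 'P' }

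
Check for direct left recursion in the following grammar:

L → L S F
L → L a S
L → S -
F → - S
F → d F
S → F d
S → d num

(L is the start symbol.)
L → L S F: LEFT RECURSIVE (starts with L)
L → L a S: LEFT RECURSIVE (starts with L)
L → S -: starts with S
F → - S: starts with '-'
F → d F: starts with d
S → F d: starts with F
S → d num: starts with d

The grammar has direct left recursion on: L.

Answer: Yes, L is left-recursive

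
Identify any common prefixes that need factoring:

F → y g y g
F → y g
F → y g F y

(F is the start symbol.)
Yes, F has productions with common prefix 'y g'

Left-factoring is needed when two productions for the same non-terminal
share a common prefix on the right-hand side.

Productions for F:
  F → y g y g
  F → y g
  F → y g F y

Found common prefix 'y g' in productions for F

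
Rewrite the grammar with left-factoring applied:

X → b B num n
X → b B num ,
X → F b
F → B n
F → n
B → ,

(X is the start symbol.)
X → b B num X'
X' → n
X' → ,
X → F b
F → B n
F → n
B → ,

Left-factoring transforms A → αβ₁ | αβ₂ into A → αA' and A' → β₁ | β₂
(α is the longest common prefix among the alternatives). Repeat until
no nonterminal has two alternatives with a common prefix.

Round 1: X has alternatives sharing prefix 'b B num'. Introduce X': X → b B num X'
  Add: X' → n
  Add: X' → ,

No remaining common prefixes — done.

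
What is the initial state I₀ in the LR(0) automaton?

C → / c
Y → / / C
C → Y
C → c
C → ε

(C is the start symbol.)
{ [C → . / c], [C → . Y], [C → . c], [C → .], [C' → . C], [Y → . / / C] }

First, augment the grammar with C' → C
I₀ = CLOSURE({ [C' → . C] }):
  [C' → . C] has the dot before C: add [C → . / c], [C → . Y], [C → . c], [C → .]
  [C → . Y] has the dot before Y: add [Y → . / / C]
No further items can be added.

I₀ = { [C → . / c], [C → . Y], [C → . c], [C → .], [C' → . C], [Y → . / / C] }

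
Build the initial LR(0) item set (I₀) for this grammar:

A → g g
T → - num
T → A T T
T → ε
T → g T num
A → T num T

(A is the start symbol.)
{ [A → . T num T], [A → . g g], [A' → . A], [T → . - num], [T → . A T T], [T → . g T num], [T → .] }

First, augment the grammar with A' → A
I₀ = CLOSURE({ [A' → . A] }):
  [A' → . A] has the dot before A: add [A → . g g], [A → . T num T]
  [A → . T num T] has the dot before T: add [T → . - num], [T → . A T T], [T → .], [T → . g T num]
No further items can be added.

I₀ = { [A → . T num T], [A → . g g], [A' → . A], [T → . - num], [T → . A T T], [T → . g T num], [T → .] }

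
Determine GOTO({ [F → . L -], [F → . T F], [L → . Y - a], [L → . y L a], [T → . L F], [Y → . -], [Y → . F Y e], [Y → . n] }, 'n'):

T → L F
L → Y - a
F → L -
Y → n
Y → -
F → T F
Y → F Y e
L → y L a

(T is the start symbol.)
GOTO(I, 'n') = CLOSURE({ [A → αX.β] : [A → α.Xβ] ∈ I, X = 'n' })

Items with dot before 'n', with the dot advanced:
  [Y → . n] → [Y → n .]
Closure adds nothing (no advanced item has the dot before a non-terminal).

GOTO = { [Y → n .] }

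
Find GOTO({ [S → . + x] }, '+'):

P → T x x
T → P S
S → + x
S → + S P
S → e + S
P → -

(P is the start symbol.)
GOTO(I, '+') = CLOSURE({ [A → αX.β] : [A → α.Xβ] ∈ I, X = '+' })

Items with dot before '+', with the dot advanced:
  [S → . + x] → [S → + . x]
Closure adds nothing (no advanced item has the dot before a non-terminal).

GOTO = { [S → + . x] }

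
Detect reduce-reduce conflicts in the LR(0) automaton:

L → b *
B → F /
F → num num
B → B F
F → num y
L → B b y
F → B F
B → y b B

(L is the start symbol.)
A reduce-reduce conflict occurs when an LR(0) state has two complete items [A → α .] and [B → β .] — both call for a reduction, and with no lookahead the parser cannot choose between them.

Augment with L' → L and build the canonical LR(0) collection (I0 = CLOSURE({[L' → . L]}), then GOTO on every symbol after a dot until no new states appear). It has 17 states:
  I0: { [B → . B F], [B → . F /], [B → . y b B], [F → . B F], [F → . num num], [F → . num y], [L → . B b y], [L → . b *], [L' → . L] }  — shift
  I1: { [B → . B F], [B → . F /], [B → . y b B], [B → B . F], [F → . B F], [F → . num num], [F → . num y], [F → B . F], [L → B . b y] }  — shift
  I2: { [B → F . /] }  — shift
  I3: { [L' → L .] }  — accept
  I4: { [L → b . *] }  — shift
  I5: { [F → num . num], [F → num . y] }  — shift
  I6: { [B → y . b B] }  — shift
  I7: { [B → . B F], [B → . F /], [B → . y b B], [B → y b . B], [F → . B F], [F → . num num], [F → . num y] }  — shift
  I8: { [B → . B F], [B → . F /], [B → . y b B], [B → B . F], [B → y b B .], [F → . B F], [F → . num num], [F → . num y], [F → B . F] }  — shift, reduce
  I9: { [B → . B F], [B → . F /], [B → . y b B], [B → B . F], [F → . B F], [F → . num num], [F → . num y], [F → B . F] }  — shift
  I10: { [B → B F .], [B → F . /], [F → B F .] }  — shift, 2 reduces
  I11: { [B → F / .] }  — reduce
  I12: { [F → num num .] }  — reduce
  I13: { [F → num y .] }  — reduce
  I14: { [L → b * .] }  — reduce
  I15: { [L → B b . y] }  — shift
  I16: { [L → B b y .] }  — reduce

I10 contains complete items [B → B F .], [F → B F .] — reduce-reduce conflict.

Answer: Yes — I10: [B → B F .] vs [F → B F .]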